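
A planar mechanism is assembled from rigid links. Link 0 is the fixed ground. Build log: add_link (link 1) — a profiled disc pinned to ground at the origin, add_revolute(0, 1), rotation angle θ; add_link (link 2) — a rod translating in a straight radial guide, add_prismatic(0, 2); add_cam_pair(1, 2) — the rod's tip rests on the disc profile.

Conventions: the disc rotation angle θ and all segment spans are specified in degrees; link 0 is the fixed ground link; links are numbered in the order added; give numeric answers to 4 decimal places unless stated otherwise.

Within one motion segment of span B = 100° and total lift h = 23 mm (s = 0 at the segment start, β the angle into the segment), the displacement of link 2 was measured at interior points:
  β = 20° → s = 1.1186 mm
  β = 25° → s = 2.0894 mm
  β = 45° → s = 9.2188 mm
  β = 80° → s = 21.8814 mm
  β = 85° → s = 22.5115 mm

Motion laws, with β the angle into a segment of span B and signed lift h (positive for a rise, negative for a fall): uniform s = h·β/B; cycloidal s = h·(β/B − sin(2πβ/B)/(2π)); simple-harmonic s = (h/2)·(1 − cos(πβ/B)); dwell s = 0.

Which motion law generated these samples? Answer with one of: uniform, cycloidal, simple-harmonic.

candidates at β/B = r: uniform s = h·r (linear in β); cycloidal s = h·(r − sin(2πr)/(2π)); simple-harmonic s = (h/2)(1 − cos(πr))
β=20°: printed 1.1186 | uniform 4.6000, cycloidal 1.1186, simple-harmonic 2.1963
β=25°: printed 2.0894 | uniform 5.7500, cycloidal 2.0894, simple-harmonic 3.3683
β=45°: printed 9.2188 | uniform 10.3500, cycloidal 9.2188, simple-harmonic 9.7010
β=80°: printed 21.8814 | uniform 18.4000, cycloidal 21.8814, simple-harmonic 20.8037
β=85°: printed 22.5115 | uniform 19.5500, cycloidal 22.5115, simple-harmonic 21.7466
only one law matches every sample → cycloidal

cycloidal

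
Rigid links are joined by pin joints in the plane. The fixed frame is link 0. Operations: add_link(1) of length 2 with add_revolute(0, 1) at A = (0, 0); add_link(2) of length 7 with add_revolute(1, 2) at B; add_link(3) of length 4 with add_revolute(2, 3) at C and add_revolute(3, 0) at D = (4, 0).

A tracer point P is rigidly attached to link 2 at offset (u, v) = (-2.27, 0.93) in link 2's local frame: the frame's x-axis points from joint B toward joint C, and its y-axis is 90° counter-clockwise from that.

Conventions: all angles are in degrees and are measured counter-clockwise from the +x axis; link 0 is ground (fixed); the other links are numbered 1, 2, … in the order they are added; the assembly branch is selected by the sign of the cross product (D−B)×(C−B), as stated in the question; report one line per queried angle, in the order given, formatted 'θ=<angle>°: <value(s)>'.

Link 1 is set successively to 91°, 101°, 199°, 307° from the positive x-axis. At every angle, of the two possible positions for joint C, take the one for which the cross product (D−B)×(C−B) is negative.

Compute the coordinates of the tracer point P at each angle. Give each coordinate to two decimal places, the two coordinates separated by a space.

A=(0,0), D=(4.00,0)
θ=91°: B = A + 2.00·(cos91°, sin91°) = (-0.0349, 1.9997)
θ=91°: |BD| = 4.5032
θ=91°: circle(B,7.00) ∩ circle(D,4.00): a=5.9156, h=3.7423
θ=91°:   candidates: C₊=(6.9273,2.7260) cross=16.853; C₋=(3.6037,-3.9803) cross=-16.853
θ=91°:   branch - wants cross < 0 → take C=(3.6037,-3.9803) (cross=-16.853)
θ=91°: ex = (C−B)/|BC| = (0.5198,-0.8543); ey = (0.8543,0.5198)
θ=91°: P = B + -2.27·ex + 0.93·ey = (-0.4204,4.4223)
θ=101°: B = A + 2.00·(cos101°, sin101°) = (-0.3816, 1.9633)
θ=101°: |BD| = 4.8013
θ=101°: circle(B,7.00) ∩ circle(D,4.00): a=5.8372, h=3.8635
θ=101°:   candidates: C₊=(6.5251,3.1022) cross=18.550; C₋=(3.3655,-3.9494) cross=-18.550
θ=101°:   branch - wants cross < 0 → take C=(3.3655,-3.9494) (cross=-18.550)
θ=101°: ex = (C−B)/|BC| = (0.5353,-0.8447); ey = (0.8447,0.5353)
θ=101°: P = B + -2.27·ex + 0.93·ey = (-0.8112,4.3785)
θ=199°: B = A + 2.00·(cos199°, sin199°) = (-1.8910, -0.6511)
θ=199°: |BD| = 5.9269
θ=199°: circle(B,7.00) ∩ circle(D,4.00): a=5.7474, h=3.9960
θ=199°:   candidates: C₊=(3.3825,3.9521) cross=23.684; C₋=(4.2605,-3.9915) cross=-23.684
θ=199°:   branch - wants cross < 0 → take C=(4.2605,-3.9915) (cross=-23.684)
θ=199°: ex = (C−B)/|BC| = (0.8788,-0.4772); ey = (0.4772,0.8788)
θ=199°: P = B + -2.27·ex + 0.93·ey = (-3.4421,1.2494)
θ=307°: B = A + 2.00·(cos307°, sin307°) = (1.2036, -1.5973)
θ=307°: |BD| = 3.2204
θ=307°: circle(B,7.00) ∩ circle(D,4.00): a=6.7338, h=1.9121
θ=307°:   candidates: C₊=(6.1024,3.4029) cross=6.158; C₋=(7.9992,0.0823) cross=-6.158
θ=307°:   branch - wants cross < 0 → take C=(7.9992,0.0823) (cross=-6.158)
θ=307°: ex = (C−B)/|BC| = (0.9708,0.2399); ey = (-0.2399,0.9708)
θ=307°: P = B + -2.27·ex + 0.93·ey = (-1.2232,-1.2391)

θ=91°: -0.42 4.42
θ=101°: -0.81 4.38
θ=199°: -3.44 1.25
θ=307°: -1.22 -1.24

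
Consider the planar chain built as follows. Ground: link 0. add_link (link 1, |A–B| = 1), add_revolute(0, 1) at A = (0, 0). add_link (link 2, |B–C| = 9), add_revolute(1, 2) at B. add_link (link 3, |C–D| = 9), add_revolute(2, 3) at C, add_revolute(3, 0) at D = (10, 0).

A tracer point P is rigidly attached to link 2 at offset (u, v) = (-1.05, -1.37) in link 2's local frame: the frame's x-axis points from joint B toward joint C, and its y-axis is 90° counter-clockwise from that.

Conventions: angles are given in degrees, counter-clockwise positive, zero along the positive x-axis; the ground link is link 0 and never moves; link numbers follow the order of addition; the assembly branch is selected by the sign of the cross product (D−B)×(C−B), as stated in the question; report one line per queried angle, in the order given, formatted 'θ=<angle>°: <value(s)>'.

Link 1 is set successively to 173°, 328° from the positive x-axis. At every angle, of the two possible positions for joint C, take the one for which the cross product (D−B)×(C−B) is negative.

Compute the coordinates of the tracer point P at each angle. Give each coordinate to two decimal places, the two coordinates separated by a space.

A=(0,0), D=(10.00,0)
θ=173°: B = A + 1.00·(cos173°, sin173°) = (-0.9925, 0.1219)
θ=173°: |BD| = 10.9932
θ=173°: circle(B,9.00) ∩ circle(D,9.00): a=5.4966, h=7.1265
θ=173°:   candidates: C₊=(4.5827,7.1870) cross=78.343; C₋=(4.4247,-7.0651) cross=-78.343
θ=173°:   branch - wants cross < 0 → take C=(4.4247,-7.0651) (cross=-78.343)
θ=173°: ex = (C−B)/|BC| = (0.6019,-0.7986); ey = (0.7986,0.6019)
θ=173°: P = B + -1.05·ex + -1.37·ey = (-2.7186,0.1357)
θ=328°: B = A + 1.00·(cos328°, sin328°) = (0.8480, -0.5299)
θ=328°: |BD| = 9.1673
θ=328°: circle(B,9.00) ∩ circle(D,9.00): a=4.5836, h=7.7453
θ=328°:   candidates: C₊=(4.9763,7.4674) cross=71.004; C₋=(5.8717,-7.9973) cross=-71.004
θ=328°:   branch - wants cross < 0 → take C=(5.8717,-7.9973) (cross=-71.004)
θ=328°: ex = (C−B)/|BC| = (0.5582,-0.8297); ey = (0.8297,0.5582)
θ=328°: P = B + -1.05·ex + -1.37·ey = (-0.8748,-0.4234)

θ=173°: -2.72 0.14
θ=328°: -0.87 -0.42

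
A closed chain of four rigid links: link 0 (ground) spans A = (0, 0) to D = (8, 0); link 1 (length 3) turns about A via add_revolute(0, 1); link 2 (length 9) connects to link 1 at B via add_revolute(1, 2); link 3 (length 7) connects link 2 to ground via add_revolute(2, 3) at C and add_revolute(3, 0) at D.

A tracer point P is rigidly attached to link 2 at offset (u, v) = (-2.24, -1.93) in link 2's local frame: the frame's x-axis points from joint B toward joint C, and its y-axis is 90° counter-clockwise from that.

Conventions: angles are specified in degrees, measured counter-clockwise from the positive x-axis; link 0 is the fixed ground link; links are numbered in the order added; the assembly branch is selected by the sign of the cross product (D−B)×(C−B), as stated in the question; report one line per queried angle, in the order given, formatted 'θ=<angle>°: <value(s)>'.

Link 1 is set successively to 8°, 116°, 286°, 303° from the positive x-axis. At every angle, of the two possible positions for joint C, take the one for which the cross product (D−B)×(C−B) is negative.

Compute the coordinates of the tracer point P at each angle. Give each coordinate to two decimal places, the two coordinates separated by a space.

A=(0,0), D=(8.00,0)
θ=8°: B = A + 3.00·(cos8°, sin8°) = (2.9708, 0.4175)
θ=8°: |BD| = 5.0465
θ=8°: circle(B,9.00) ∩ circle(D,7.00): a=5.6938, h=6.9700
θ=8°:   candidates: C₊=(9.2217,6.8926) cross=35.174; C₋=(8.0684,-6.9997) cross=-35.174
θ=8°:   branch - wants cross < 0 → take C=(8.0684,-6.9997) (cross=-35.174)
θ=8°: ex = (C−B)/|BC| = (0.5664,-0.8241); ey = (0.8241,0.5664)
θ=8°: P = B + -2.24·ex + -1.93·ey = (0.1115,1.1704)
θ=116°: B = A + 3.00·(cos116°, sin116°) = (-1.3151, 2.6964)
θ=116°: |BD| = 9.6975
θ=116°: circle(B,9.00) ∩ circle(D,7.00): a=6.4987, h=6.2263
θ=116°:   candidates: C₊=(6.6585,6.8703) cross=60.380; C₋=(3.1961,-5.0914) cross=-60.380
θ=116°:   branch - wants cross < 0 → take C=(3.1961,-5.0914) (cross=-60.380)
θ=116°: ex = (C−B)/|BC| = (0.5012,-0.8653); ey = (0.8653,0.5012)
θ=116°: P = B + -2.24·ex + -1.93·ey = (-4.1079,3.6673)
θ=286°: B = A + 3.00·(cos286°, sin286°) = (0.8269, -2.8838)
θ=286°: |BD| = 7.7311
θ=286°: circle(B,9.00) ∩ circle(D,7.00): a=5.9351, h=6.7657
θ=286°:   candidates: C₊=(3.8100,5.6075) cross=52.306; C₋=(8.8573,-6.9473) cross=-52.306
θ=286°:   branch - wants cross < 0 → take C=(8.8573,-6.9473) (cross=-52.306)
θ=286°: ex = (C−B)/|BC| = (0.8923,-0.4515); ey = (0.4515,0.8923)
θ=286°: P = B + -2.24·ex + -1.93·ey = (-2.0432,-3.5945)
θ=303°: B = A + 3.00·(cos303°, sin303°) = (1.6339, -2.5160)
θ=303°: |BD| = 6.8452
θ=303°: circle(B,9.00) ∩ circle(D,7.00): a=5.7600, h=6.9154
θ=303°:   candidates: C₊=(4.4489,6.0324) cross=47.337; C₋=(9.5325,-6.8302) cross=-47.337
θ=303°:   branch - wants cross < 0 → take C=(9.5325,-6.8302) (cross=-47.337)
θ=303°: ex = (C−B)/|BC| = (0.8776,-0.4794); ey = (0.4794,0.8776)
θ=303°: P = B + -2.24·ex + -1.93·ey = (-1.2571,-3.1361)

θ=8°: 0.11 1.17
θ=116°: -4.11 3.67
θ=286°: -2.04 -3.59
θ=303°: -1.26 -3.14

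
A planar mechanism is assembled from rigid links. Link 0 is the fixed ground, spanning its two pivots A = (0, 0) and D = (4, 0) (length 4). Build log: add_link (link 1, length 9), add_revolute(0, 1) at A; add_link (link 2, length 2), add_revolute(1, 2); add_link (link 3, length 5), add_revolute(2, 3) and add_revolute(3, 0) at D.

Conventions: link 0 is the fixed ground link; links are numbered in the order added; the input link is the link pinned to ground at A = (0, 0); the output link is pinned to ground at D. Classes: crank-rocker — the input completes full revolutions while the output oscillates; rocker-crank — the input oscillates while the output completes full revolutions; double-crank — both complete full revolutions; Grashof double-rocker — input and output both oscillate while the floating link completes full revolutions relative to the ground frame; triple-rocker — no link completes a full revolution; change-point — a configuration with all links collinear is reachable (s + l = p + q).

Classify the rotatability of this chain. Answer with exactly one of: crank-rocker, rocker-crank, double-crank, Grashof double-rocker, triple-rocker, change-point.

lengths: ground=4, input=9, coupler=2, output=5
sorted: s=2 (shortest), l=9 (longest), p+q=9
s + l = 11 vs p + q = 9
s + l > p + q → non-Grashof → no link fully rotates → triple-rocker

triple-rocker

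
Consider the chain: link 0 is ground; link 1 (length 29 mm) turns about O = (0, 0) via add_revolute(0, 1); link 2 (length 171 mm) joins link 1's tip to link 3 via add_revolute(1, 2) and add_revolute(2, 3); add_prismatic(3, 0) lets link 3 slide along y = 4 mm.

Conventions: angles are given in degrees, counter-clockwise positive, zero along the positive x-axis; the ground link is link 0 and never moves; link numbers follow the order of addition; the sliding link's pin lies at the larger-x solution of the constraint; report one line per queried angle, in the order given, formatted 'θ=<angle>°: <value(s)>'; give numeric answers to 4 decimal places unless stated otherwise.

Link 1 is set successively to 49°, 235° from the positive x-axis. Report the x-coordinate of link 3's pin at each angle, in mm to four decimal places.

geometry: r = 29 mm, L = 171 mm, e = 4 mm
θ=49°: crank pin P = (r cos θ, r sin θ) = (19.025712, 21.886578)
θ=49°: h = r sin θ − e = 21.886578 − 4 = 17.886578
θ=49°: x = r cos θ + √(L² − h²) = 19.025712 + 170.061960 = 189.087672
θ=235°: crank pin P = (r cos θ, r sin θ) = (-16.633717, -23.755409)
θ=235°: h = r sin θ − e = -23.755409 − 4 = -27.755409
θ=235°: x = r cos θ + √(L² − h²) = -16.633717 + 168.732443 = 152.098726

θ=49°: 189.0877
θ=235°: 152.0987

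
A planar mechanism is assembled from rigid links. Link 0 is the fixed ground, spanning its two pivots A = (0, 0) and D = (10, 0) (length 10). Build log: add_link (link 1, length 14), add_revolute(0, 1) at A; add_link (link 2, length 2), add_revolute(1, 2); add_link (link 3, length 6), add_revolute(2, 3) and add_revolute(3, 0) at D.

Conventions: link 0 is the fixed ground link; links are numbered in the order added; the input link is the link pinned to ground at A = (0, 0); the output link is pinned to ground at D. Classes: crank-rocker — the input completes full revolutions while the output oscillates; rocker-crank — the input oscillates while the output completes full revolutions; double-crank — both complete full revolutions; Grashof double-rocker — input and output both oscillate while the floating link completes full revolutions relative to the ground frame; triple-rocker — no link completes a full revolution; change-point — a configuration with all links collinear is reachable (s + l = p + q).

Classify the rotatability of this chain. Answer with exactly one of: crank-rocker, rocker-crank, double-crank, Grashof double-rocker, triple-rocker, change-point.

lengths: ground=10, input=14, coupler=2, output=6
sorted: s=2 (shortest), l=14 (longest), p+q=16
s + l = 16 vs p + q = 16
s + l = p + q → change-point (collinear configuration reachable)

change-point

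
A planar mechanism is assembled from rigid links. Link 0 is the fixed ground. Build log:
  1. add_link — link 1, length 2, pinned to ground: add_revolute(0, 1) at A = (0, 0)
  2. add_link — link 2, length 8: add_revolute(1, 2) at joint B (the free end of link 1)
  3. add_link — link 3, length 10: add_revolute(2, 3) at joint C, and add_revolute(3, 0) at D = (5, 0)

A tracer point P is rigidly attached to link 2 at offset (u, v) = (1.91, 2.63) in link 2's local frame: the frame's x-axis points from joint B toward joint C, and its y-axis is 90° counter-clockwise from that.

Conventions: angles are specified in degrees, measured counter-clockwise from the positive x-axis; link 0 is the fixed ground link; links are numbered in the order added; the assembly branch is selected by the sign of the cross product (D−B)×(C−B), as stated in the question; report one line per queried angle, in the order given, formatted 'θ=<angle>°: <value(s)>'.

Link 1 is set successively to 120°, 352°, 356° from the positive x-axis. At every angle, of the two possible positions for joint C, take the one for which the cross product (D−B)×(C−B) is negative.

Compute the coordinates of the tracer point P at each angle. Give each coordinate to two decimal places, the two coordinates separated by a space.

A=(0,0), D=(5.00,0)
θ=120°: B = A + 2.00·(cos120°, sin120°) = (-1.0000, 1.7321)
θ=120°: |BD| = 6.2450
θ=120°: circle(B,8.00) ∩ circle(D,10.00): a=0.2402, h=7.9964
θ=120°:   candidates: C₊=(1.4486,9.3481) cross=49.937; C₋=(-2.9870,-6.0173) cross=-49.937
θ=120°:   branch - wants cross < 0 → take C=(-2.9870,-6.0173) (cross=-49.937)
θ=120°: ex = (C−B)/|BC| = (-0.2484,-0.9687); ey = (0.9687,-0.2484)
θ=120°: P = B + 1.91·ex + 2.63·ey = (1.0732,-0.7713)
θ=352°: B = A + 2.00·(cos352°, sin352°) = (1.9805, -0.2783)
θ=352°: |BD| = 3.0323
θ=352°: circle(B,8.00) ∩ circle(D,10.00): a=-4.4200, h=6.6681
θ=352°:   candidates: C₊=(-3.0329,5.9559) cross=20.219; C₋=(-1.8087,-7.3240) cross=-20.219
θ=352°:   branch - wants cross < 0 → take C=(-1.8087,-7.3240) (cross=-20.219)
θ=352°: ex = (C−B)/|BC| = (-0.4737,-0.8807); ey = (0.8807,-0.4737)
θ=352°: P = B + 1.91·ex + 2.63·ey = (3.3921,-3.2062)
θ=356°: B = A + 2.00·(cos356°, sin356°) = (1.9951, -0.1395)
θ=356°: |BD| = 3.0081
θ=356°: circle(B,8.00) ∩ circle(D,10.00): a=-4.4798, h=6.6281
θ=356°:   candidates: C₊=(-2.7872,6.2737) cross=19.938; C₋=(-2.1724,-6.9682) cross=-19.938
θ=356°:   branch - wants cross < 0 → take C=(-2.1724,-6.9682) (cross=-19.938)
θ=356°: ex = (C−B)/|BC| = (-0.5209,-0.8536); ey = (0.8536,-0.5209)
θ=356°: P = B + 1.91·ex + 2.63·ey = (3.2451,-3.1400)

θ=120°: 1.07 -0.77
θ=352°: 3.39 -3.21
θ=356°: 3.25 -3.14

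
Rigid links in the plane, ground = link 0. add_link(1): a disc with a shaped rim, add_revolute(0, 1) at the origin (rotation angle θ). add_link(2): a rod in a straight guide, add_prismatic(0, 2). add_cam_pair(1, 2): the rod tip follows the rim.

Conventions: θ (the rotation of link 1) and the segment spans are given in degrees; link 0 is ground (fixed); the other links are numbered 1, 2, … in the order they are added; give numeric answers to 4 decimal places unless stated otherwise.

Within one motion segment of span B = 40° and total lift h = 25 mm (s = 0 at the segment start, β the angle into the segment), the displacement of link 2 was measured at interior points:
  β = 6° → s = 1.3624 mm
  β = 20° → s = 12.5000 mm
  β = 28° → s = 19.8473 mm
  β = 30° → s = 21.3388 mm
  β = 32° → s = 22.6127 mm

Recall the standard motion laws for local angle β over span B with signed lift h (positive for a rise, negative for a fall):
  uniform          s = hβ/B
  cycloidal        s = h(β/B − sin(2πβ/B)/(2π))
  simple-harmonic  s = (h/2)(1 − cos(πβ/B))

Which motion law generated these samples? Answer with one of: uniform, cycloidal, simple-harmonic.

candidates at β/B = r: uniform s = h·r (linear in β); cycloidal s = h·(r − sin(2πr)/(2π)); simple-harmonic s = (h/2)(1 − cos(πr))
β=6°: printed 1.3624 | uniform 3.7500, cycloidal 0.5310, simple-harmonic 1.3624
β=20°: printed 12.5000 | uniform 12.5000, cycloidal 12.5000, simple-harmonic 12.5000
β=28°: printed 19.8473 | uniform 17.5000, cycloidal 21.2841, simple-harmonic 19.8473
β=30°: printed 21.3388 | uniform 18.7500, cycloidal 22.7289, simple-harmonic 21.3388
β=32°: printed 22.6127 | uniform 20.0000, cycloidal 23.7841, simple-harmonic 22.6127
only one law matches every sample → simple-harmonic

simple-harmonic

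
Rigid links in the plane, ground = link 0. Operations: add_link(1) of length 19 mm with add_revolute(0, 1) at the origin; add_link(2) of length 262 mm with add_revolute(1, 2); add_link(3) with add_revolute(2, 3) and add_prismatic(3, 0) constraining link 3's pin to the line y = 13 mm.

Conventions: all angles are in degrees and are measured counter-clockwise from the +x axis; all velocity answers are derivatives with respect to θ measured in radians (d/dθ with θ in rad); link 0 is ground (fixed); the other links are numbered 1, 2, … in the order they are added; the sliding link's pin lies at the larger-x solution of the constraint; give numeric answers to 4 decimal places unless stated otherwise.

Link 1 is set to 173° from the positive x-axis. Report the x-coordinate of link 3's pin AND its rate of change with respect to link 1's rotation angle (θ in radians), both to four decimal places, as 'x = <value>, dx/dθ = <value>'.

geometry: r = 19 mm, L = 262 mm, e = 13 mm
crank pin P = (r cos θ, r sin θ) = (-18.858377, 2.315518)
h = r sin θ − e = 2.315518 − 13 = -10.684482
x = r cos θ + √(L² − h²) = -18.858377 + 261.782050 = 242.923673
dx/dθ = −r sin θ − h·r cos θ/√(L² − h²) (θ in radians; h = -10.684482) = -3.085211

x = 242.9237, dx/dθ = -3.0852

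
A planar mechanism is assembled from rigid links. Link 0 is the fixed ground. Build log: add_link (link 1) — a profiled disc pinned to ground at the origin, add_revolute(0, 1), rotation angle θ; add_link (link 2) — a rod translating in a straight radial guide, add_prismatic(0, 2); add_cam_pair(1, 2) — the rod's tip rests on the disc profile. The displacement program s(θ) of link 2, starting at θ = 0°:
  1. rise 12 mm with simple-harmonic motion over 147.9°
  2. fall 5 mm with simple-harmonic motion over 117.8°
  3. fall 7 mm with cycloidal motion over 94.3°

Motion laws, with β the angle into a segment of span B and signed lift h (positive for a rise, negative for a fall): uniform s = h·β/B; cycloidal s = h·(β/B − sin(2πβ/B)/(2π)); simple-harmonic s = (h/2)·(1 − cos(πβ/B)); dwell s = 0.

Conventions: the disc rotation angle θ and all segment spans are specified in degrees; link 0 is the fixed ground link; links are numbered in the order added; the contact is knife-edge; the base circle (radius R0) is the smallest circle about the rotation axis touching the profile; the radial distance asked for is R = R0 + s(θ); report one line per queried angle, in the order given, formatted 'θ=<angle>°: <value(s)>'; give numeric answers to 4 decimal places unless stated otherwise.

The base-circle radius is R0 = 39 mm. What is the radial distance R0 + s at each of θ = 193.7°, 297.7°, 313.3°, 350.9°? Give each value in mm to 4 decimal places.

seg 1 [0°–147.9°] simple-harmonic, h=12: full span → s += 12 → s = 12.0000
seg 2 [147.9°–265.7°] simple-harmonic, h=-5: θ=193.7° here. β=45.8, B=117.8. -5/2·(1 − cos(π·0.3888)) = -1.6443 → s = 10.3557
seg 2 [147.9°–265.7°] simple-harmonic, h=-5: full span → s += -5 → s = 7.0000
seg 3 [265.7°–360°] cycloidal, h=-7: θ=297.7° here. β=32, B=94.3. -7·(0.3393 − sin(2π·0.3393)/(2π)) = -1.4323 → s = 5.5677
seg 3 [265.7°–360°] cycloidal, h=-7: θ=313.3° here. β=47.6, B=94.3. -7·(0.5048 − sin(2π·0.5048)/(2π)) = -3.5668 → s = 3.4332
seg 3 [265.7°–360°] cycloidal, h=-7: θ=350.9° here. β=85.2, B=94.3. -7·(0.9035 − sin(2π·0.9035)/(2π)) = -6.9594 → s = 0.0406
θ=193.7°: R = R0 + s = 39 + 10.3557 = 49.3557
θ=297.7°: R = R0 + s = 39 + 5.5677 = 44.5677
θ=313.3°: R = R0 + s = 39 + 3.4332 = 42.4332
θ=350.9°: R = R0 + s = 39 + 0.0406 = 39.0406

θ=193.7°: 49.3557
θ=297.7°: 44.5677
θ=313.3°: 42.4332
θ=350.9°: 39.0406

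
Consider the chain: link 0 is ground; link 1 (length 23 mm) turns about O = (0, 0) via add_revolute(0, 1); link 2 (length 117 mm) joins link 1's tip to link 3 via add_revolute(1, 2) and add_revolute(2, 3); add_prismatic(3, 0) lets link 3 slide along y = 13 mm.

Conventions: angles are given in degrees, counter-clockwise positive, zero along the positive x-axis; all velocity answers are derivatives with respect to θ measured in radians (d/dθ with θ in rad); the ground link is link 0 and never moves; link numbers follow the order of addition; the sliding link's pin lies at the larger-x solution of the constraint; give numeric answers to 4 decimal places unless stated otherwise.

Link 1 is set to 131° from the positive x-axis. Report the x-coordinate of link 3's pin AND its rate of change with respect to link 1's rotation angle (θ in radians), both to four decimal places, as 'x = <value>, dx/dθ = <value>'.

geometry: r = 23 mm, L = 117 mm, e = 13 mm
crank pin P = (r cos θ, r sin θ) = (-15.089358, 17.358320)
h = r sin θ − e = 17.358320 − 13 = 4.358320
x = r cos θ + √(L² − h²) = -15.089358 + 116.918797 = 101.829439
dx/dθ = −r sin θ − h·r cos θ/√(L² − h²) (θ in radians; h = 4.358320) = -16.795842

x = 101.8294, dx/dθ = -16.7958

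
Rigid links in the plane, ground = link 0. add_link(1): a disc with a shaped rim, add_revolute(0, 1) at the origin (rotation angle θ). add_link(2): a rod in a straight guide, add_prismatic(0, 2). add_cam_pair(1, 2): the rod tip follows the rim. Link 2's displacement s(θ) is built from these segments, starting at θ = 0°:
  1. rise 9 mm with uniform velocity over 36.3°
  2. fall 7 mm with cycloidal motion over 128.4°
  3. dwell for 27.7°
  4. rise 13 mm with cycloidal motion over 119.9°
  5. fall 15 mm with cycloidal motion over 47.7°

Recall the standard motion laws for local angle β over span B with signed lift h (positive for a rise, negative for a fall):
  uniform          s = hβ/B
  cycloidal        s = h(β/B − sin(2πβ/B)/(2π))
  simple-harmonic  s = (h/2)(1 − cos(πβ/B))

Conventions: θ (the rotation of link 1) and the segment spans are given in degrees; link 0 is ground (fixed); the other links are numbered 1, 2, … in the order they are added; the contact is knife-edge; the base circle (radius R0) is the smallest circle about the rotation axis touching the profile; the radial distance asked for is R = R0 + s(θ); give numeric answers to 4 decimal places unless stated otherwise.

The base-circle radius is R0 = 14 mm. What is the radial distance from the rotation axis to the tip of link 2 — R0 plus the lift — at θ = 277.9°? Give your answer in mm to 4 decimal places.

segment 1 (0° to 36.3°, uniform, h = 9) is passed completely: s = 0.0000 + (9) = 9.0000
segment 2 (36.3° to 164.7°, cycloidal, h = -7) is passed completely: s = 9.0000 + (-7) = 2.0000
segment 3 (164.7° to 192.4°, dwell): s unchanged at 2.0000
θ = 277.9° falls in segment 4 (192.4° to 312.3°, cycloidal, h = 13): β = 277.9 − 192.4 = 85.5°, B = 119.9°; Δs = 13·(0.7131 − sin(2π·0.7131)/(2π)) = 11.2839; s = 2.0000 + 11.2839 = 13.2839
R = R0 + s = 14 + 13.2839 = 27.2839

27.2839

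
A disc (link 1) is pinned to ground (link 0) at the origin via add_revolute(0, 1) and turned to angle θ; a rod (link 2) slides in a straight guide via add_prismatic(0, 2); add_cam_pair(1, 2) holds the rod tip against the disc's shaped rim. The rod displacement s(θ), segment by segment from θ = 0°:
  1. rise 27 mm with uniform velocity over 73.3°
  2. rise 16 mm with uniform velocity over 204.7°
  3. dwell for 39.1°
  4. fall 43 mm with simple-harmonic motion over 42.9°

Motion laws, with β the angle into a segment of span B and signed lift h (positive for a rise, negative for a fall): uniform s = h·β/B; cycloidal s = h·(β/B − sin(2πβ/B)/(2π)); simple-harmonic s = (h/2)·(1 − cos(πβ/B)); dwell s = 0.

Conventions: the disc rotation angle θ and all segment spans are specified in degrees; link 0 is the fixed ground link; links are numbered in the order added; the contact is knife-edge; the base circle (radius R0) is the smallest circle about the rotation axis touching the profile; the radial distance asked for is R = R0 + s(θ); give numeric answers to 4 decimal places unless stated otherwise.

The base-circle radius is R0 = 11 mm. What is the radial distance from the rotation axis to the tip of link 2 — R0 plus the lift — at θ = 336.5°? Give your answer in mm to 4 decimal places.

segment 1 (0° to 73.3°, uniform, h = 27) is passed completely: s = 0.0000 + (27) = 27.0000
segment 2 (73.3° to 278°, uniform, h = 16) is passed completely: s = 27.0000 + (16) = 43.0000
segment 3 (278° to 317.1°, dwell): s unchanged at 43.0000
θ = 336.5° falls in segment 4 (317.1° to 360°, simple-harmonic, h = -43): β = 336.5 − 317.1 = 19.4°, B = 42.9°; Δs = -43/2·(1 − cos(π·0.4522)) = -18.2845; s = 43.0000 − 18.2845 = 24.7155
R = R0 + s = 11 + 24.7155 = 35.7155

35.7155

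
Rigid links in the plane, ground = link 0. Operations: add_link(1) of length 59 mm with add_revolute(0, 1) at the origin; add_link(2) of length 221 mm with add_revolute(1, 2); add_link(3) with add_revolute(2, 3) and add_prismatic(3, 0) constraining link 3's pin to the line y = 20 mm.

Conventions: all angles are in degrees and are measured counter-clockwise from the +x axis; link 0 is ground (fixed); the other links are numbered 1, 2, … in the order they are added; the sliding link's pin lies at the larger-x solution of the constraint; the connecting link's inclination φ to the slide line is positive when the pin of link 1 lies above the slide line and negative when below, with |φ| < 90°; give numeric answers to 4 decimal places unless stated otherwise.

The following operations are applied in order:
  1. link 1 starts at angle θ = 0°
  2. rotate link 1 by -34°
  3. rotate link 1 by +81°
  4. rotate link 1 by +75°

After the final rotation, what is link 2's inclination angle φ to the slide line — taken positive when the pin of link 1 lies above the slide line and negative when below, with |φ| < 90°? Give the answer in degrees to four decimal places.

geometry: r = 59 mm, L = 221 mm, e = 20 mm; θ starts at 0°
rotate link 1 by -34°: θ ← 0° -34° = -34°
rotate link 1 by +81°: θ ← -34° +81° = 47°
rotate link 1 by +75°: θ ← 47° +75° = 122°
h = r sin θ − e = 50.034838 − 20 = 30.034838
sin φ = h / L = 30.034838 / 221 = 0.13590424
φ = arcsin(0.13590424) = 7.810911°

7.8109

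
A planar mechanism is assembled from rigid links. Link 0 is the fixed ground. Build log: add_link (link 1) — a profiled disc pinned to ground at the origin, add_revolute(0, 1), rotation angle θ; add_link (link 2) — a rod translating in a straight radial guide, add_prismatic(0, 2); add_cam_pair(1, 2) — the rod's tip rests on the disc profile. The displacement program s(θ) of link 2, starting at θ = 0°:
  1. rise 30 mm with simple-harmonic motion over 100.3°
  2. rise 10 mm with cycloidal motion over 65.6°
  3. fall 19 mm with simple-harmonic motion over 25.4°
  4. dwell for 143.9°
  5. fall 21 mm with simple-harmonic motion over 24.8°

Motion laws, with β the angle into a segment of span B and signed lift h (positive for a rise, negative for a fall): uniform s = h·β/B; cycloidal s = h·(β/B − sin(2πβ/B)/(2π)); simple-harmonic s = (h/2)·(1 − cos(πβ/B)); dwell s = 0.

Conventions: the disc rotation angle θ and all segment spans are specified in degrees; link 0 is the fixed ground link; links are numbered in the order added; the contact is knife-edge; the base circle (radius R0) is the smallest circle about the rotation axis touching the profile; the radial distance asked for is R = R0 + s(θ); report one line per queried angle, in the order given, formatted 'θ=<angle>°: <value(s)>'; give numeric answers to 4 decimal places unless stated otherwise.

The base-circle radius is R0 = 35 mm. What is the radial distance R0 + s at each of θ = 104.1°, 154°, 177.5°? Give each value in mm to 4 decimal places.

seg 1 [0°–100.3°] simple-harmonic, h=30: full span → s += 30 → s = 30.0000
seg 2 [100.3°–165.9°] cycloidal, h=10: θ=104.1° here. β=3.8, B=65.6. 10·(0.0579 − sin(2π·0.0579)/(2π)) = 0.0127 → s = 30.0127
seg 2 [100.3°–165.9°] cycloidal, h=10: θ=154° here. β=53.7, B=65.6. 10·(0.8186 − sin(2π·0.8186)/(2π)) = 9.6320 → s = 39.6320
seg 2 [100.3°–165.9°] cycloidal, h=10: full span → s += 10 → s = 40.0000
seg 3 [165.9°–191.3°] simple-harmonic, h=-19: θ=177.5° here. β=11.6, B=25.4. -19/2·(1 − cos(π·0.4567)) = -8.2115 → s = 31.7885
θ=104.1°: R = R0 + s = 35 + 30.0127 = 65.0127
θ=154°: R = R0 + s = 35 + 39.6320 = 74.6320
θ=177.5°: R = R0 + s = 35 + 31.7885 = 66.7885

θ=104.1°: 65.0127
θ=154°: 74.6320
θ=177.5°: 66.7885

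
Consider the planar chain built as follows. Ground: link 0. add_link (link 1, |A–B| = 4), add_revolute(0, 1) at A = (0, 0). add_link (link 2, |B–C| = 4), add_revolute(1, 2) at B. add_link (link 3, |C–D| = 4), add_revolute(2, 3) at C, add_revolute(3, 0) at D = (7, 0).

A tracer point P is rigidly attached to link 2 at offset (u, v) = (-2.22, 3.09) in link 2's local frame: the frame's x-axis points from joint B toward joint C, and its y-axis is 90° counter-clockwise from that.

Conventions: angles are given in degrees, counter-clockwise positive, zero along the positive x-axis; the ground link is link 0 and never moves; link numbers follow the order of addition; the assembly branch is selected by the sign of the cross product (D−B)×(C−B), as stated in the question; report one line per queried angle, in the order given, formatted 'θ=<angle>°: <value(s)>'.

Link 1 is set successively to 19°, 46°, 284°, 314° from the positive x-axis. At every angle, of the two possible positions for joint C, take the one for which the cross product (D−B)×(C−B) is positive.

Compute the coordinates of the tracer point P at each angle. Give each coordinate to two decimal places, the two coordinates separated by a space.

A=(0,0), D=(7.00,0)
θ=19°: B = A + 4.00·(cos19°, sin19°) = (3.7821, 1.3023)
θ=19°: |BD| = 3.4714
θ=19°: circle(B,4.00) ∩ circle(D,4.00): a=1.7357, h=3.6038
θ=19°:   candidates: C₊=(6.7430,3.9917) cross=12.510; C₋=(4.0391,-2.6895) cross=-12.510
θ=19°:   branch + wants cross > 0 → take C=(6.7430,3.9917) (cross=12.510)
θ=19°: ex = (C−B)/|BC| = (0.7402,0.6724); ey = (-0.6724,0.7402)
θ=19°: P = B + -2.22·ex + 3.09·ey = (0.0612,2.0969)
θ=46°: B = A + 4.00·(cos46°, sin46°) = (2.7786, 2.8774)
θ=46°: |BD| = 5.1087
θ=46°: circle(B,4.00) ∩ circle(D,4.00): a=2.5544, h=3.0782
θ=46°:   candidates: C₊=(6.6230,3.9822) cross=15.726; C₋=(3.1556,-1.1048) cross=-15.726
θ=46°:   branch + wants cross > 0 → take C=(6.6230,3.9822) (cross=15.726)
θ=46°: ex = (C−B)/|BC| = (0.9611,0.2762); ey = (-0.2762,0.9611)
θ=46°: P = B + -2.22·ex + 3.09·ey = (-0.2085,5.2340)
θ=284°: B = A + 4.00·(cos284°, sin284°) = (0.9677, -3.8812)
θ=284°: |BD| = 7.1730
θ=284°: circle(B,4.00) ∩ circle(D,4.00): a=3.5865, h=1.7711
θ=284°:   candidates: C₊=(3.0255,-0.4511) cross=12.704; C₋=(4.9422,-3.4301) cross=-12.704
θ=284°:   branch + wants cross > 0 → take C=(3.0255,-0.4511) (cross=12.704)
θ=284°: ex = (C−B)/|BC| = (0.5145,0.8575); ey = (-0.8575,0.5145)
θ=284°: P = B + -2.22·ex + 3.09·ey = (-2.8241,-4.1952)
θ=314°: B = A + 4.00·(cos314°, sin314°) = (2.7786, -2.8774)
θ=314°: |BD| = 5.1087
θ=314°: circle(B,4.00) ∩ circle(D,4.00): a=2.5544, h=3.0782
θ=314°:   candidates: C₊=(3.1556,1.1048) cross=15.726; C₋=(6.6230,-3.9822) cross=-15.726
θ=314°:   branch + wants cross > 0 → take C=(3.1556,1.1048) (cross=15.726)
θ=314°: ex = (C−B)/|BC| = (0.0942,0.9955); ey = (-0.9955,0.0942)
θ=314°: P = B + -2.22·ex + 3.09·ey = (-0.5068,-4.7963)

θ=19°: 0.06 2.10
θ=46°: -0.21 5.23
θ=284°: -2.82 -4.20
θ=314°: -0.51 -4.80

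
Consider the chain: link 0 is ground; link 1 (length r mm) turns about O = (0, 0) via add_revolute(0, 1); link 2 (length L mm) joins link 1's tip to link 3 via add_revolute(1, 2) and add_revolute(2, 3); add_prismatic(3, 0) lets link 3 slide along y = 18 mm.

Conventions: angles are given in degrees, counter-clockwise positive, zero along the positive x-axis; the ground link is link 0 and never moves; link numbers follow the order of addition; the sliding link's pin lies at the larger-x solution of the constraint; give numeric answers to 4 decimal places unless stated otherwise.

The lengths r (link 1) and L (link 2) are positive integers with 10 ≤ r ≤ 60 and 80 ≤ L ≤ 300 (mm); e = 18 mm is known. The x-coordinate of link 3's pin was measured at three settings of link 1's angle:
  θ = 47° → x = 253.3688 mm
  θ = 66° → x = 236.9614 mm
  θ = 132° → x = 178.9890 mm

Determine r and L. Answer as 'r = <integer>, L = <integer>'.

constraint per measurement: (x − r cos θ)² + (r sin θ − e)² = L²
subtracting the θ₁ and θ₂ equations cancels the r² and L² terms:
r = (x₁² − x₂²) / (2[(x₁cos θ₁ + e sin θ₁) − (x₂cos θ₂ + e sin θ₂)]) = 55.0000 → r = 55
L² = (x₁ − r cos θ₁)² + (r sin θ₁ − e)² = 47088.9868 → L = 217.0000 → L = 217
check at θ₃=132°: x = 178.9890 (printed 178.9890) ✓

r = 55, L = 217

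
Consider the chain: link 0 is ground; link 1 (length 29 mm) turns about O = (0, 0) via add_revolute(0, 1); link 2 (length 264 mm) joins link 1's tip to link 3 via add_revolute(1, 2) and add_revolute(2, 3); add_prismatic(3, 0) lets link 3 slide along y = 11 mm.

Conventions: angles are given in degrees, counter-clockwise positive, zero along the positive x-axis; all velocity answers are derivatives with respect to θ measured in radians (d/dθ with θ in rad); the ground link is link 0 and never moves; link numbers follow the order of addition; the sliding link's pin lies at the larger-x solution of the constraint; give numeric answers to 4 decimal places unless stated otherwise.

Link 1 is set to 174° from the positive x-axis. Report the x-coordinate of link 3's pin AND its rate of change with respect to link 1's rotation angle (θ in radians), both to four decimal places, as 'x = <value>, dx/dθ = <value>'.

geometry: r = 29 mm, L = 264 mm, e = 11 mm
crank pin P = (r cos θ, r sin θ) = (-28.841135, 3.031325)
h = r sin θ − e = 3.031325 − 11 = -7.968675
x = r cos θ + √(L² − h²) = -28.841135 + 263.879708 = 235.038573
dx/dθ = −r sin θ − h·r cos θ/√(L² − h²) (θ in radians; h = -7.968675) = -3.902274

x = 235.0386, dx/dθ = -3.9023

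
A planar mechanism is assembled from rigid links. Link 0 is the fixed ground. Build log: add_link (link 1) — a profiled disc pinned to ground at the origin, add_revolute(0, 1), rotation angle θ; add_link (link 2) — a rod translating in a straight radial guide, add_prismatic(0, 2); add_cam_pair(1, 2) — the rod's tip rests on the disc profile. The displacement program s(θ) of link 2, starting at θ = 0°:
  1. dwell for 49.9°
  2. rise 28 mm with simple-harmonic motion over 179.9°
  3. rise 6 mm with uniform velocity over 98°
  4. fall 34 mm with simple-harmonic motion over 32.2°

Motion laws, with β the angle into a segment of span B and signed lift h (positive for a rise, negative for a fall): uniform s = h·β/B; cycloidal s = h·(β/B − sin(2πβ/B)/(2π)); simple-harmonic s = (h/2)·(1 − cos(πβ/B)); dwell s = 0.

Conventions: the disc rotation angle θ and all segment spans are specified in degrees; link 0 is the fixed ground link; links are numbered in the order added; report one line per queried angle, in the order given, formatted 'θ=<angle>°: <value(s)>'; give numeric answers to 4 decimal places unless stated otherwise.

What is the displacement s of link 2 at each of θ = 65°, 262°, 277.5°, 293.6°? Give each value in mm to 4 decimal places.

seg 1 [0°–49.9°] dwell: s stays 0.0000
seg 2 [49.9°–229.8°] simple-harmonic, h=28: θ=65° here. β=15.1, B=179.9. 28/2·(1 − cos(π·0.0839)) = 0.4839 → s = 0.4839
seg 2 [49.9°–229.8°] simple-harmonic, h=28: full span → s += 28 → s = 28.0000
seg 3 [229.8°–327.8°] uniform, h=6: θ=262° here. β=32.2, B=98. 6·32.2/98 = 1.9714 → s = 29.9714
seg 3 [229.8°–327.8°] uniform, h=6: θ=277.5° here. β=47.7, B=98. 6·47.7/98 = 2.9204 → s = 30.9204
seg 3 [229.8°–327.8°] uniform, h=6: θ=293.6° here. β=63.8, B=98. 6·63.8/98 = 3.9061 → s = 31.9061

θ=65°: 0.4839
θ=262°: 29.9714
θ=277.5°: 30.9204
θ=293.6°: 31.9061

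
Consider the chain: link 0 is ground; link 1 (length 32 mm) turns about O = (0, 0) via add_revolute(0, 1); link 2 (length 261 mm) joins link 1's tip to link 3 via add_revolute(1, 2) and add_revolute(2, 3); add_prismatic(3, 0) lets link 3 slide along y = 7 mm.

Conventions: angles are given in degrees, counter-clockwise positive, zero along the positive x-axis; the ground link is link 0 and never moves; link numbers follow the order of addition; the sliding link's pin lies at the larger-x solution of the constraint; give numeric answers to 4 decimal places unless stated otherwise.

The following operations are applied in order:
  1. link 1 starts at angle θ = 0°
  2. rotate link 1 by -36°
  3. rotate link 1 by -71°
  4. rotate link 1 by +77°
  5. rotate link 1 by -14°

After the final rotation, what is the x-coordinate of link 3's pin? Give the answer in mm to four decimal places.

geometry: r = 32 mm, L = 261 mm, e = 7 mm; θ starts at 0°
rotate link 1 by -36°: θ ← 0° -36° = -36°
rotate link 1 by -71°: θ ← -36° -71° = -107°
rotate link 1 by +77°: θ ← -107° +77° = -30°
rotate link 1 by -14°: θ ← -30° -14° = -44°
crank pin P = (r cos θ, r sin θ) = (23.018874, -22.229068)
h = r sin θ − e = -22.229068 − 7 = -29.229068
x = r cos θ + √(L² − h²) = 23.018874 + 259.358172 = 282.377046

282.3770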